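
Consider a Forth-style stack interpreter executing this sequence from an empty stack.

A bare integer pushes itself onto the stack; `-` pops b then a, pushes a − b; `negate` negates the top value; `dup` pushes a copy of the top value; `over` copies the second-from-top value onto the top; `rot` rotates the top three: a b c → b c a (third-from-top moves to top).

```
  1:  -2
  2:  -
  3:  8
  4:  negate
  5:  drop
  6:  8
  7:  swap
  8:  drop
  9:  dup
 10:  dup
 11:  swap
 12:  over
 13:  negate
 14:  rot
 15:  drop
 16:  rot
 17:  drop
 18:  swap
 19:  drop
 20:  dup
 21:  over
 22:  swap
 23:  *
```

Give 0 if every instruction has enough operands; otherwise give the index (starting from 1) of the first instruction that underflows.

2

-2 → -2
-  — needs 2 operands, stack has 1 → underflow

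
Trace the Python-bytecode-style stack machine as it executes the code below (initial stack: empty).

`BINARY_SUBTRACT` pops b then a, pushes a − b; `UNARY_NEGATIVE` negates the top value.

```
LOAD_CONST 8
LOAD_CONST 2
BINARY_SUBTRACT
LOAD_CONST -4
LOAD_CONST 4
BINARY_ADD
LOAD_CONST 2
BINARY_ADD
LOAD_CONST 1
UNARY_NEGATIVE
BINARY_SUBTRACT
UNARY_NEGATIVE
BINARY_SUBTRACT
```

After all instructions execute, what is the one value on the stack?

9

LOAD_CONST 8    -> 8
LOAD_CONST 2    -> 8 2
BINARY_SUBTRACT -> 6
LOAD_CONST -4   -> 6 -4
LOAD_CONST 4    -> 6 -4 4
BINARY_ADD      -> 6 0
LOAD_CONST 2    -> 6 0 2
BINARY_ADD      -> 6 2
LOAD_CONST 1    -> 6 2 1
UNARY_NEGATIVE  -> 6 2 -1
BINARY_SUBTRACT -> 6 3
UNARY_NEGATIVE  -> 6 -3
BINARY_SUBTRACT -> 9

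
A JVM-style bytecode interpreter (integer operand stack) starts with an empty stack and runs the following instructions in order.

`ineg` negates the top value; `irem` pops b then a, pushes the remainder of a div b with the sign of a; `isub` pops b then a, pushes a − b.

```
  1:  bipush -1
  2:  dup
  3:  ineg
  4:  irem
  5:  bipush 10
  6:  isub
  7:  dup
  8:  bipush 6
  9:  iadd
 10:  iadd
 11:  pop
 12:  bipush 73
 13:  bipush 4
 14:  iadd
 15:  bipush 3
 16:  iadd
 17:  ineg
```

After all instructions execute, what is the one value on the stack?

bipush -1 → [-1]
dup       → [-1, -1]
ineg      → [-1, 1]
irem      → [0]
bipush 10 → [0, 10]
isub      → [-10]
dup       → [-10, -10]
bipush 6  → [-10, -10, 6]
iadd      → [-10, -4]
iadd      → [-14]
pop       → []
bipush 73 → [73]
bipush 4  → [73, 4]
iadd      → [77]
bipush 3  → [77, 3]
iadd      → [80]
ineg      → [-80]

-80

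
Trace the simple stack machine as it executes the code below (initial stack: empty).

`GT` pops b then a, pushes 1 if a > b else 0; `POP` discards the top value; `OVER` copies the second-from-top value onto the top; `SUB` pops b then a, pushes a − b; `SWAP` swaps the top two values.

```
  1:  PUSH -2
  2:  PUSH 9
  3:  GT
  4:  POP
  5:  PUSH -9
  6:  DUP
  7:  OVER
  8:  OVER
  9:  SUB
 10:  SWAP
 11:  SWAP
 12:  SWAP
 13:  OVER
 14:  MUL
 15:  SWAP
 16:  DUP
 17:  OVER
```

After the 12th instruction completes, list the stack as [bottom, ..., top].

PUSH -2 -> [-2]
PUSH 9  -> [-2, 9]
GT      -> [0]
POP     -> []
PUSH -9 -> [-9]
DUP     -> [-9, -9]
OVER    -> [-9, -9, -9]
OVER    -> [-9, -9, -9, -9]
SUB     -> [-9, -9, 0]
SWAP    -> [-9, 0, -9]
SWAP    -> [-9, -9, 0]
SWAP    -> [-9, 0, -9]

[-9, 0, -9]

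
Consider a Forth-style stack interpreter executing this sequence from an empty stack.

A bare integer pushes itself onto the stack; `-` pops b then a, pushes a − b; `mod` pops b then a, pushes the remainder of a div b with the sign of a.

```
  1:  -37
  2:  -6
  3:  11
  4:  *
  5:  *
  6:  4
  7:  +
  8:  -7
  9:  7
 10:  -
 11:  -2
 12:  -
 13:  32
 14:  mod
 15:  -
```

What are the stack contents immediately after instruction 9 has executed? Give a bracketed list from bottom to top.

[2446, -7, 7]

-37  [-37]
-6   [-37, -6]
11   [-37, -6, 11]
*    [-37, -66]
*    [2442]
4    [2442, 4]
+    [2446]
-7   [2446, -7]
7    [2446, -7, 7]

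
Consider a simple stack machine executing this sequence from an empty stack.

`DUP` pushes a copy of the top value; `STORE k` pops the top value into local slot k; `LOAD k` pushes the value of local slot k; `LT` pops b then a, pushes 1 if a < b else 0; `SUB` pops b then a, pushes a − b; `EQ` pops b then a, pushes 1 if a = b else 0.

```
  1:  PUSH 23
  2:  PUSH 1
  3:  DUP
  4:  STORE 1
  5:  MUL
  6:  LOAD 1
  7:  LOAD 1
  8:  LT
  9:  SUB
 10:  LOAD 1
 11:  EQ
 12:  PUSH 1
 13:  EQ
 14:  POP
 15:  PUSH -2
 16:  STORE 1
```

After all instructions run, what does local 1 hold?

-2

PUSH 23 : [23]
PUSH 1  : [23, 1]
DUP     : [23, 1, 1]
STORE 1 : [23, 1]
MUL     : [23]
LOAD 1  : [23, 1]
LOAD 1  : [23, 1, 1]
LT      : [23, 0]
SUB     : [23]
LOAD 1  : [23, 1]
EQ      : [0]
PUSH 1  : [0, 1]
EQ      : [0]
POP     : []
PUSH -2 : [-2]
STORE 1 : []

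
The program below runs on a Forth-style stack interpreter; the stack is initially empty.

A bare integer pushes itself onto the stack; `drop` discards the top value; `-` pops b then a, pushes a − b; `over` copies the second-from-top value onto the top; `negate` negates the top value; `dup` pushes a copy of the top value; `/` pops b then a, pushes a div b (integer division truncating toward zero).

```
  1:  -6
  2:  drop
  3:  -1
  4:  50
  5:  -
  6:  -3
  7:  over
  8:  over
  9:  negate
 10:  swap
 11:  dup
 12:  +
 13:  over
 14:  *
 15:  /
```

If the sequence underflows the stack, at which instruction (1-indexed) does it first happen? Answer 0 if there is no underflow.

0

-6      [-6]
drop    []
-1      [-1]
50      [-1, 50]
-       [-51]
-3      [-51, -3]
over    [-51, -3, -51]
over    [-51, -3, -51, -3]
negate  [-51, -3, -51, 3]
swap    [-51, -3, 3, -51]
dup     [-51, -3, 3, -51, -51]
+       [-51, -3, 3, -102]
over    [-51, -3, 3, -102, 3]
*       [-51, -3, 3, -306]
/       [-51, -3, 0]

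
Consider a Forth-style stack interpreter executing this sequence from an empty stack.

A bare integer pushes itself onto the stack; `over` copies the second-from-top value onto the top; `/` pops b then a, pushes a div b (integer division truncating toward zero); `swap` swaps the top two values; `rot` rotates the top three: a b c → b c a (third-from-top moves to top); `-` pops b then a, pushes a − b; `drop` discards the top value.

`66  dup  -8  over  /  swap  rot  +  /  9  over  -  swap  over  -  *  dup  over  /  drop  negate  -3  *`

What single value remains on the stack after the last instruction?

-243

66     -> [66]
dup    -> [66, 66]
-8     -> [66, 66, -8]
over   -> [66, 66, -8, 66]
/      -> [66, 66, 0]
swap   -> [66, 0, 66]
rot    -> [0, 66, 66]
+      -> [0, 132]
/      -> [0]
9      -> [0, 9]
over   -> [0, 9, 0]
-      -> [0, 9]
swap   -> [9, 0]
over   -> [9, 0, 9]
-      -> [9, -9]
*      -> [-81]
dup    -> [-81, -81]
over   -> [-81, -81, -81]
/      -> [-81, 1]
drop   -> [-81]
negate -> [81]
-3     -> [81, -3]
*      -> [-243]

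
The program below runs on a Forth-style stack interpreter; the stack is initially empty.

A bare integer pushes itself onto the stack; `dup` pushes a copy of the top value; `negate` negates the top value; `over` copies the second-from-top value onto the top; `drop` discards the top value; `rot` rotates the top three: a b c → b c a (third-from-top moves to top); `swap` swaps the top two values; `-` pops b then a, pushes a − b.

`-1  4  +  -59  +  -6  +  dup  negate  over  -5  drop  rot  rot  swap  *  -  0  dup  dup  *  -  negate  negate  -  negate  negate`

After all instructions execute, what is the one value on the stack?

-1     → [-1]
4      → [-1, 4]
+      → [3]
-59    → [3, -59]
+      → [-56]
-6     → [-56, -6]
+      → [-62]
dup    → [-62, -62]
negate → [-62, 62]
over   → [-62, 62, -62]
-5     → [-62, 62, -62, -5]
drop   → [-62, 62, -62]
rot    → [62, -62, -62]
rot    → [-62, -62, 62]
swap   → [-62, 62, -62]
*      → [-62, -3844]
-      → [3782]
0      → [3782, 0]
dup    → [3782, 0, 0]
dup    → [3782, 0, 0, 0]
*      → [3782, 0, 0]
-      → [3782, 0]
negate → [3782, 0]
negate → [3782, 0]
-      → [3782]
negate → [-3782]
negate → [3782]

3782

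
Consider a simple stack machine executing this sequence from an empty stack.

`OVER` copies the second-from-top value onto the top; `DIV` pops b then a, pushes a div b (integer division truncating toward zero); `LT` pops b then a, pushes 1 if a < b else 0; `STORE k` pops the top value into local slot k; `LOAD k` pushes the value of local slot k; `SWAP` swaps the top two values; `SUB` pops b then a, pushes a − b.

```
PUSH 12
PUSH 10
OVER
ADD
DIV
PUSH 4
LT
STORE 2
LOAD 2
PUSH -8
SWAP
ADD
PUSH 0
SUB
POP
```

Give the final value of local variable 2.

1

PUSH 12 -> 12
PUSH 10 -> 12 10
OVER    -> 12 10 12
ADD     -> 12 22
DIV     -> 0
PUSH 4  -> 0 4
LT      -> 1
STORE 2 -> (empty)
LOAD 2  -> 1
PUSH -8 -> 1 -8
SWAP    -> -8 1
ADD     -> -7
PUSH 0  -> -7 0
SUB     -> -7
POP     -> (empty)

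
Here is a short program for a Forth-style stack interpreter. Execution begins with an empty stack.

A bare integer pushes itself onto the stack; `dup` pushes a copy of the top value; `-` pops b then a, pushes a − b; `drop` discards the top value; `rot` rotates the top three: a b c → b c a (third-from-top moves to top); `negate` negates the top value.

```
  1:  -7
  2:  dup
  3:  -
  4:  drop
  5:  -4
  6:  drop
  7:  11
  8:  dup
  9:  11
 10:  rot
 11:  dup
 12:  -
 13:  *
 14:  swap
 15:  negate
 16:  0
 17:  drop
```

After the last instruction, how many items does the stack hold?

2

-7     : [-7]
dup    : [-7, -7]
-      : [0]
drop   : []
-4     : [-4]
drop   : []
11     : [11]
dup    : [11, 11]
11     : [11, 11, 11]
rot    : [11, 11, 11]
dup    : [11, 11, 11, 11]
-      : [11, 11, 0]
*      : [11, 0]
swap   : [0, 11]
negate : [0, -11]
0      : [0, -11, 0]
drop   : [0, -11]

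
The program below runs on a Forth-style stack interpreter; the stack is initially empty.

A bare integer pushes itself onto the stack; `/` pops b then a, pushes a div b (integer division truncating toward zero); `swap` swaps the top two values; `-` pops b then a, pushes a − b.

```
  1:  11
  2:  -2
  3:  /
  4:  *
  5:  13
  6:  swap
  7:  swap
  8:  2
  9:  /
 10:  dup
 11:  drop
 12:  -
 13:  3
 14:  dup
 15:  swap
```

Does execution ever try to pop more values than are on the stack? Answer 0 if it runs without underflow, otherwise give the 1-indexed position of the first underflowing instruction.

11  [11]
-2  [11, -2]
/   [-5]
*  — needs 2 operands, stack has 1 → underflow

4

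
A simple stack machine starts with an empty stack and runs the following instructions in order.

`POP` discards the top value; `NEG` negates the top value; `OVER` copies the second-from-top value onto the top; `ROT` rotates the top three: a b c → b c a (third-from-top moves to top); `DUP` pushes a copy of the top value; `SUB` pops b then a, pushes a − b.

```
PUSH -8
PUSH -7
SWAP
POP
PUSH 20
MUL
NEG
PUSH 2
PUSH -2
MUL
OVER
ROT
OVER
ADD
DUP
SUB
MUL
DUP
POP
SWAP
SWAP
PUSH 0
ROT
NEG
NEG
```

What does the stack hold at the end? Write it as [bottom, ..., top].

PUSH -8 : [-8]
PUSH -7 : [-8, -7]
SWAP    : [-7, -8]
POP     : [-7]
PUSH 20 : [-7, 20]
MUL     : [-140]
NEG     : [140]
PUSH 2  : [140, 2]
PUSH -2 : [140, 2, -2]
MUL     : [140, -4]
OVER    : [140, -4, 140]
ROT     : [-4, 140, 140]
OVER    : [-4, 140, 140, 140]
ADD     : [-4, 140, 280]
DUP     : [-4, 140, 280, 280]
SUB     : [-4, 140, 0]
MUL     : [-4, 0]
DUP     : [-4, 0, 0]
POP     : [-4, 0]
SWAP    : [0, -4]
SWAP    : [-4, 0]
PUSH 0  : [-4, 0, 0]
ROT     : [0, 0, -4]
NEG     : [0, 0, 4]
NEG     : [0, 0, -4]

[0, 0, -4]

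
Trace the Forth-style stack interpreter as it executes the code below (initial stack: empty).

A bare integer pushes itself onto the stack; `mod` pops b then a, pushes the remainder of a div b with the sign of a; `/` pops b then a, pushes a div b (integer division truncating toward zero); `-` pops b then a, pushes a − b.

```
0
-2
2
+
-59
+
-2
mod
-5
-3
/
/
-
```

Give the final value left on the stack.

0    [0]
-2   [0, -2]
2    [0, -2, 2]
+    [0, 0]
-59  [0, 0, -59]
+    [0, -59]
-2   [0, -59, -2]
mod  [0, -1]
-5   [0, -1, -5]
-3   [0, -1, -5, -3]
/    [0, -1, 1]
/    [0, -1]
-    [1]

1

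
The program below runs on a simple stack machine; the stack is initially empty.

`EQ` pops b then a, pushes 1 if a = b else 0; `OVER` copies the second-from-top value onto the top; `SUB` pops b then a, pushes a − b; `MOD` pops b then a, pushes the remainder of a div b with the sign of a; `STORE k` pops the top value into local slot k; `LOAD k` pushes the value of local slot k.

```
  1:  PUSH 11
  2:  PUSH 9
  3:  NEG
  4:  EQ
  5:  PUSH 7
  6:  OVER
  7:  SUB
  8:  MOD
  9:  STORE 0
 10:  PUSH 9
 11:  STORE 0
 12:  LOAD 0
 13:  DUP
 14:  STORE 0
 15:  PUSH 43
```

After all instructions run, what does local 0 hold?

PUSH 11  [11]
PUSH 9   [11, 9]
NEG      [11, -9]
EQ       [0]
PUSH 7   [0, 7]
OVER     [0, 7, 0]
SUB      [0, 7]
MOD      [0]
STORE 0  []
PUSH 9   [9]
STORE 0  []
LOAD 0   [9]
DUP      [9, 9]
STORE 0  [9]
PUSH 43  [9, 43]

9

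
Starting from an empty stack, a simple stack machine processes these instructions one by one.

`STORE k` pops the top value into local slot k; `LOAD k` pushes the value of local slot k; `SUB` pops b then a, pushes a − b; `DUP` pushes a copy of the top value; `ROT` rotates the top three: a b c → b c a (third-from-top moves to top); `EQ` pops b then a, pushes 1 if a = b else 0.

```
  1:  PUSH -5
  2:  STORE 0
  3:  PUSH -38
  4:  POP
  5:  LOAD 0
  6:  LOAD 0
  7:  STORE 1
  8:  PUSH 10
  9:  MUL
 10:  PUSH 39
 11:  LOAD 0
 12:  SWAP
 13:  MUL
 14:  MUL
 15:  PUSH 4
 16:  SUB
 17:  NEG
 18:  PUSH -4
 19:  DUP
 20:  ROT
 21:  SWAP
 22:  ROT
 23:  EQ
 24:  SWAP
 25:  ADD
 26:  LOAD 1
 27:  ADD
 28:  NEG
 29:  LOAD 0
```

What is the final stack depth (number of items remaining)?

2

PUSH -5   [-5]
STORE 0   []
PUSH -38  [-38]
POP       []
LOAD 0    [-5]
LOAD 0    [-5, -5]
STORE 1   [-5]
PUSH 10   [-5, 10]
MUL       [-50]
PUSH 39   [-50, 39]
LOAD 0    [-50, 39, -5]
SWAP      [-50, -5, 39]
MUL       [-50, -195]
MUL       [9750]
PUSH 4    [9750, 4]
SUB       [9746]
NEG       [-9746]
PUSH -4   [-9746, -4]
DUP       [-9746, -4, -4]
ROT       [-4, -4, -9746]
SWAP      [-4, -9746, -4]
ROT       [-9746, -4, -4]
EQ        [-9746, 1]
SWAP      [1, -9746]
ADD       [-9745]
LOAD 1    [-9745, -5]
ADD       [-9750]
NEG       [9750]
LOAD 0    [9750, -5]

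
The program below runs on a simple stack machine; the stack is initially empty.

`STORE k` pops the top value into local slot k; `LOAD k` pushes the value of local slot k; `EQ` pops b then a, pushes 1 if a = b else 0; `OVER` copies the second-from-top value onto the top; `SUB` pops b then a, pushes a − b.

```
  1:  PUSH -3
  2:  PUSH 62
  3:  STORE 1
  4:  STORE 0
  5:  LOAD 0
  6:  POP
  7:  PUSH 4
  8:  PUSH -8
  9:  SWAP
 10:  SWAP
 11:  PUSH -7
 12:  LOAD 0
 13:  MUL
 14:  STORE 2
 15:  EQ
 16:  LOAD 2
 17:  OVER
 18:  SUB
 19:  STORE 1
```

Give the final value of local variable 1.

21

PUSH -3 : -3
PUSH 62 : -3 62
STORE 1 : -3
STORE 0 : (empty)
LOAD 0  : -3
POP     : (empty)
PUSH 4  : 4
PUSH -8 : 4 -8
SWAP    : -8 4
SWAP    : 4 -8
PUSH -7 : 4 -8 -7
LOAD 0  : 4 -8 -7 -3
MUL     : 4 -8 21
STORE 2 : 4 -8
EQ      : 0
LOAD 2  : 0 21
OVER    : 0 21 0
SUB     : 0 21
STORE 1 : 0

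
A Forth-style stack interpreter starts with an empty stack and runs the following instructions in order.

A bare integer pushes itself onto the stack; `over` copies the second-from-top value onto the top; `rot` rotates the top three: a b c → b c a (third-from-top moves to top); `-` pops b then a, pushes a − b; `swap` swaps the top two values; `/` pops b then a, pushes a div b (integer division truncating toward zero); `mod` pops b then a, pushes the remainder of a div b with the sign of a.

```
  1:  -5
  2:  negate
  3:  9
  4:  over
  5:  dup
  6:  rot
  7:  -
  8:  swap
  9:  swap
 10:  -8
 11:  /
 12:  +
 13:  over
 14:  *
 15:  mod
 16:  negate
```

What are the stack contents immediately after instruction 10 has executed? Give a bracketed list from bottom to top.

-5      -5
negate  5
9       5 9
over    5 9 5
dup     5 9 5 5
rot     5 5 5 9
-       5 5 -4
swap    5 -4 5
swap    5 5 -4
-8      5 5 -4 -8

[5, 5, -4, -8]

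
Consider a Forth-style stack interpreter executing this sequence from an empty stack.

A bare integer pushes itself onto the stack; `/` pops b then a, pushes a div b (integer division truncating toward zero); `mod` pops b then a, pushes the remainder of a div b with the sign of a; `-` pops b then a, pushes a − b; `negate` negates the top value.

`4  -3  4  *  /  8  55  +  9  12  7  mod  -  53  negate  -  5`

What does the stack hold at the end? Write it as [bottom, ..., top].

[0, 63, 57, 5]

4       4
-3      4 -3
4       4 -3 4
*       4 -12
/       0
8       0 8
55      0 8 55
+       0 63
9       0 63 9
12      0 63 9 12
7       0 63 9 12 7
mod     0 63 9 5
-       0 63 4
53      0 63 4 53
negate  0 63 4 -53
-       0 63 57
5       0 63 57 5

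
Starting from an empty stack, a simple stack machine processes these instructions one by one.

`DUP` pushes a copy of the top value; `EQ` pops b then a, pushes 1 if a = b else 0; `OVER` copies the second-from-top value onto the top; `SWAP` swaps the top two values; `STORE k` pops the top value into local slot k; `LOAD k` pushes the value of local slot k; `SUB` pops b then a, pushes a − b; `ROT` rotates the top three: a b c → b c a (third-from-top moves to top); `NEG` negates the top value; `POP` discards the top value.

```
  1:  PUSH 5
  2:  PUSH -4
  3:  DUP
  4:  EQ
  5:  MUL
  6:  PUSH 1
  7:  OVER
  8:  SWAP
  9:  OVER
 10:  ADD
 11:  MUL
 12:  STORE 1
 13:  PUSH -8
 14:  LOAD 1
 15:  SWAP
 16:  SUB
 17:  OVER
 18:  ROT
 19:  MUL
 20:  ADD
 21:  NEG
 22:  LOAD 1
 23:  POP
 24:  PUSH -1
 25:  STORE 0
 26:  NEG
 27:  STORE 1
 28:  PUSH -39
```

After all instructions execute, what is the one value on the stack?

-39

PUSH 5    [5]
PUSH -4   [5, -4]
DUP       [5, -4, -4]
EQ        [5, 1]
MUL       [5]
PUSH 1    [5, 1]
OVER      [5, 1, 5]
SWAP      [5, 5, 1]
OVER      [5, 5, 1, 5]
ADD       [5, 5, 6]
MUL       [5, 30]
STORE 1   [5]
PUSH -8   [5, -8]
LOAD 1    [5, -8, 30]
SWAP      [5, 30, -8]
SUB       [5, 38]
OVER      [5, 38, 5]
ROT       [38, 5, 5]
MUL       [38, 25]
ADD       [63]
NEG       [-63]
LOAD 1    [-63, 30]
POP       [-63]
PUSH -1   [-63, -1]
STORE 0   [-63]
NEG       [63]
STORE 1   []
PUSH -39  [-39]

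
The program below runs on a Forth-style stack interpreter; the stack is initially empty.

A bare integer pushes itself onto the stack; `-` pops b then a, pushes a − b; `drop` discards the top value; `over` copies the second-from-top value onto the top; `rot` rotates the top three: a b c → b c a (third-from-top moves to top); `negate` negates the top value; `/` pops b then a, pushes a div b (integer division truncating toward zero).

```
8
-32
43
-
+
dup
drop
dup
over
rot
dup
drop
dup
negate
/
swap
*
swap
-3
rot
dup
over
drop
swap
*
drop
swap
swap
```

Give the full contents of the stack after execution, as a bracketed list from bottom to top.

8      : [8]
-32    : [8, -32]
43     : [8, -32, 43]
-      : [8, -75]
+      : [-67]
dup    : [-67, -67]
drop   : [-67]
dup    : [-67, -67]
over   : [-67, -67, -67]
rot    : [-67, -67, -67]
dup    : [-67, -67, -67, -67]
drop   : [-67, -67, -67]
dup    : [-67, -67, -67, -67]
negate : [-67, -67, -67, 67]
/      : [-67, -67, -1]
swap   : [-67, -1, -67]
*      : [-67, 67]
swap   : [67, -67]
-3     : [67, -67, -3]
rot    : [-67, -3, 67]
dup    : [-67, -3, 67, 67]
over   : [-67, -3, 67, 67, 67]
drop   : [-67, -3, 67, 67]
swap   : [-67, -3, 67, 67]
*      : [-67, -3, 4489]
drop   : [-67, -3]
swap   : [-3, -67]
swap   : [-67, -3]

[-67, -3]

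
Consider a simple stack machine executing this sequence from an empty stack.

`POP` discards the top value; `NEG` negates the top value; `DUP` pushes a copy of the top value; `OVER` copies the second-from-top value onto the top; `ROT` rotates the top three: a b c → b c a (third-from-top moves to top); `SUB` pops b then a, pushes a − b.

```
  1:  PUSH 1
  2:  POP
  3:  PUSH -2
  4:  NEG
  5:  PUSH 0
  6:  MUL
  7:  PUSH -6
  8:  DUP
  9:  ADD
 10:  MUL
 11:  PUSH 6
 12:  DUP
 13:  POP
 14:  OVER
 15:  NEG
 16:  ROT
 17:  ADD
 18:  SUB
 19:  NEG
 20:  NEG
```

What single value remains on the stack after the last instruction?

6

PUSH 1  → 1
POP     → (empty)
PUSH -2 → -2
NEG     → 2
PUSH 0  → 2 0
MUL     → 0
PUSH -6 → 0 -6
DUP     → 0 -6 -6
ADD     → 0 -12
MUL     → 0
PUSH 6  → 0 6
DUP     → 0 6 6
POP     → 0 6
OVER    → 0 6 0
NEG     → 0 6 0
ROT     → 6 0 0
ADD     → 6 0
SUB     → 6
NEG     → -6
NEG     → 6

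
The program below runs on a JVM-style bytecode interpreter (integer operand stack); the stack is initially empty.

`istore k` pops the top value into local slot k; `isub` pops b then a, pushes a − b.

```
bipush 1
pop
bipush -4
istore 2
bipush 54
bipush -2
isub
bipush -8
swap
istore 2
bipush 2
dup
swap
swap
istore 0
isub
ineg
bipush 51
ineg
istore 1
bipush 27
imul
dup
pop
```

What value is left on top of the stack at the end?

bipush 1  : [1]
pop       : []
bipush -4 : [-4]
istore 2  : []
bipush 54 : [54]
bipush -2 : [54, -2]
isub      : [56]
bipush -8 : [56, -8]
swap      : [-8, 56]
istore 2  : [-8]
bipush 2  : [-8, 2]
dup       : [-8, 2, 2]
swap      : [-8, 2, 2]
swap      : [-8, 2, 2]
istore 0  : [-8, 2]
isub      : [-10]
ineg      : [10]
bipush 51 : [10, 51]
ineg      : [10, -51]
istore 1  : [10]
bipush 27 : [10, 27]
imul      : [270]
dup       : [270, 270]
pop       : [270]

270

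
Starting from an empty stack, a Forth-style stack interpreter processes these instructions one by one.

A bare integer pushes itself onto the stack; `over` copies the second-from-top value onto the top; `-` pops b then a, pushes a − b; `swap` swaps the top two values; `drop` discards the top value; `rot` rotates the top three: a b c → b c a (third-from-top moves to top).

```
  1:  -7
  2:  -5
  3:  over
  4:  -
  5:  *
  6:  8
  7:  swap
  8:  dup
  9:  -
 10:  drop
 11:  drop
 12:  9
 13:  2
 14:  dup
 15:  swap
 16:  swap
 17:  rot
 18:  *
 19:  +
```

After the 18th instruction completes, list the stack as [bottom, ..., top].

-7   → -7
-5   → -7 -5
over → -7 -5 -7
-    → -7 2
*    → -14
8    → -14 8
swap → 8 -14
dup  → 8 -14 -14
-    → 8 0
drop → 8
drop → (empty)
9    → 9
2    → 9 2
dup  → 9 2 2
swap → 9 2 2
swap → 9 2 2
rot  → 2 2 9
*    → 2 18

[2, 18]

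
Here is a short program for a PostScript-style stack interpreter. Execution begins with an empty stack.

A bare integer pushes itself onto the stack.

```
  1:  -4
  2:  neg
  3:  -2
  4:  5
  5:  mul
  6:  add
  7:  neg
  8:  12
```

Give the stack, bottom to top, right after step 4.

[4, -2, 5]

-4  → -4
neg → 4
-2  → 4 -2
5   → 4 -2 5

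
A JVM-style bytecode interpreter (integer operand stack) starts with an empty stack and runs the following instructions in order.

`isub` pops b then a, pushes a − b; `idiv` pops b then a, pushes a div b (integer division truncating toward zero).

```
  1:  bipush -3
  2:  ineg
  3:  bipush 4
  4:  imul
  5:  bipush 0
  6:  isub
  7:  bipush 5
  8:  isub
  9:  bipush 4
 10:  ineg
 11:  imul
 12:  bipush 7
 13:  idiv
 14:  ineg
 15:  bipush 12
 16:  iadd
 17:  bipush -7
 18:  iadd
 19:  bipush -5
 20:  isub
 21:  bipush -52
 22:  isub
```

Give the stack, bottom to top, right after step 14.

bipush -3 → -3
ineg      → 3
bipush 4  → 3 4
imul      → 12
bipush 0  → 12 0
isub      → 12
bipush 5  → 12 5
isub      → 7
bipush 4  → 7 4
ineg      → 7 -4
imul      → -28
bipush 7  → -28 7
idiv      → -4
ineg      → 4

[4]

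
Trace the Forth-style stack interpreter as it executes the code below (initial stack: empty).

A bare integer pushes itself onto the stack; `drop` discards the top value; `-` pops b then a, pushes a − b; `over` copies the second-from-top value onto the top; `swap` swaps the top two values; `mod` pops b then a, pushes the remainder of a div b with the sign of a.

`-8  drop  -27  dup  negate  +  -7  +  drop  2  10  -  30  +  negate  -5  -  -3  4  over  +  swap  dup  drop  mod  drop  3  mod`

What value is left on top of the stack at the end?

-8     : -8
drop   : (empty)
-27    : -27
dup    : -27 -27
negate : -27 27
+      : 0
-7     : 0 -7
+      : -7
drop   : (empty)
2      : 2
10     : 2 10
-      : -8
30     : -8 30
+      : 22
negate : -22
-5     : -22 -5
-      : -17
-3     : -17 -3
4      : -17 -3 4
over   : -17 -3 4 -3
+      : -17 -3 1
swap   : -17 1 -3
dup    : -17 1 -3 -3
drop   : -17 1 -3
mod    : -17 1
drop   : -17
3      : -17 3
mod    : -2

-2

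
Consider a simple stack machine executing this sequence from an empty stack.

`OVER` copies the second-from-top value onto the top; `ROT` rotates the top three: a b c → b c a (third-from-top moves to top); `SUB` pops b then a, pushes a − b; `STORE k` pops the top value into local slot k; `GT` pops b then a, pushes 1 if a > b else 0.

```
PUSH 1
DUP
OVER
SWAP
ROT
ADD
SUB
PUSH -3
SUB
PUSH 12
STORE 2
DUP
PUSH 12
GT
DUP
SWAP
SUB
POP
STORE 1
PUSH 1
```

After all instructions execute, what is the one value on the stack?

PUSH 1  : [1]
DUP     : [1, 1]
OVER    : [1, 1, 1]
SWAP    : [1, 1, 1]
ROT     : [1, 1, 1]
ADD     : [1, 2]
SUB     : [-1]
PUSH -3 : [-1, -3]
SUB     : [2]
PUSH 12 : [2, 12]
STORE 2 : [2]
DUP     : [2, 2]
PUSH 12 : [2, 2, 12]
GT      : [2, 0]
DUP     : [2, 0, 0]
SWAP    : [2, 0, 0]
SUB     : [2, 0]
POP     : [2]
STORE 1 : []
PUSH 1  : [1]

1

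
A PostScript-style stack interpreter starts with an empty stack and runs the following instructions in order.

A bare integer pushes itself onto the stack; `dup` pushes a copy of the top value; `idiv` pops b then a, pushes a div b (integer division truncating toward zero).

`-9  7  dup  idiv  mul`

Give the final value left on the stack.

-9   -> [-9]
7    -> [-9, 7]
dup  -> [-9, 7, 7]
idiv -> [-9, 1]
mul  -> [-9]

-9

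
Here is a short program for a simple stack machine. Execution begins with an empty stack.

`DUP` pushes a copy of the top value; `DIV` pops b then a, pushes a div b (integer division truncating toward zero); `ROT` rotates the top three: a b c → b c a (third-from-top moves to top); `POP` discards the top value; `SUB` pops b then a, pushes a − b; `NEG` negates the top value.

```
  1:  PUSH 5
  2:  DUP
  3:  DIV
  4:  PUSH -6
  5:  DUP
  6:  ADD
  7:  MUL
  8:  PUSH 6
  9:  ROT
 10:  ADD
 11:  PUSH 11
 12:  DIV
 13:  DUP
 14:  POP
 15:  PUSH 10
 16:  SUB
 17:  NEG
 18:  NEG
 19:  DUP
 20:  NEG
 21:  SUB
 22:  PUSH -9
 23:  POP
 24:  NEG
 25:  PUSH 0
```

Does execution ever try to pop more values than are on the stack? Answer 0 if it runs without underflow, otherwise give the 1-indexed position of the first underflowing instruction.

9

PUSH 5  → [5]
DUP     → [5, 5]
DIV     → [1]
PUSH -6 → [1, -6]
DUP     → [1, -6, -6]
ADD     → [1, -12]
MUL     → [-12]
PUSH 6  → [-12, 6]
ROT  — needs 3 operands, stack has 2 → underflow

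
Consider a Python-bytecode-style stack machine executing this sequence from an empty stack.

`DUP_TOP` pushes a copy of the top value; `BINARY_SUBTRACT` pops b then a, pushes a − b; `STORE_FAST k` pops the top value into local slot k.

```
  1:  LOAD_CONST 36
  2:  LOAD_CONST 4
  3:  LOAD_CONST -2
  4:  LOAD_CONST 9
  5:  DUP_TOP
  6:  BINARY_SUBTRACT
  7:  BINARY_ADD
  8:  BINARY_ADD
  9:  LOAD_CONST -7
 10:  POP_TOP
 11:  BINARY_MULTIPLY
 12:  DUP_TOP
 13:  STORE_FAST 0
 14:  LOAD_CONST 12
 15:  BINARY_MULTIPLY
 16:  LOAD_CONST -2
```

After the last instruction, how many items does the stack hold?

LOAD_CONST 36    36
LOAD_CONST 4     36 4
LOAD_CONST -2    36 4 -2
LOAD_CONST 9     36 4 -2 9
DUP_TOP          36 4 -2 9 9
BINARY_SUBTRACT  36 4 -2 0
BINARY_ADD       36 4 -2
BINARY_ADD       36 2
LOAD_CONST -7    36 2 -7
POP_TOP          36 2
BINARY_MULTIPLY  72
DUP_TOP          72 72
STORE_FAST 0     72
LOAD_CONST 12    72 12
BINARY_MULTIPLY  864
LOAD_CONST -2    864 -2

2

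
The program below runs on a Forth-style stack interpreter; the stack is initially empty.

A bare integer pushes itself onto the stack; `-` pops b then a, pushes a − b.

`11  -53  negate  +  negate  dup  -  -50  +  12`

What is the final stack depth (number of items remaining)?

2

11     -> [11]
-53    -> [11, -53]
negate -> [11, 53]
+      -> [64]
negate -> [-64]
dup    -> [-64, -64]
-      -> [0]
-50    -> [0, -50]
+      -> [-50]
12     -> [-50, 12]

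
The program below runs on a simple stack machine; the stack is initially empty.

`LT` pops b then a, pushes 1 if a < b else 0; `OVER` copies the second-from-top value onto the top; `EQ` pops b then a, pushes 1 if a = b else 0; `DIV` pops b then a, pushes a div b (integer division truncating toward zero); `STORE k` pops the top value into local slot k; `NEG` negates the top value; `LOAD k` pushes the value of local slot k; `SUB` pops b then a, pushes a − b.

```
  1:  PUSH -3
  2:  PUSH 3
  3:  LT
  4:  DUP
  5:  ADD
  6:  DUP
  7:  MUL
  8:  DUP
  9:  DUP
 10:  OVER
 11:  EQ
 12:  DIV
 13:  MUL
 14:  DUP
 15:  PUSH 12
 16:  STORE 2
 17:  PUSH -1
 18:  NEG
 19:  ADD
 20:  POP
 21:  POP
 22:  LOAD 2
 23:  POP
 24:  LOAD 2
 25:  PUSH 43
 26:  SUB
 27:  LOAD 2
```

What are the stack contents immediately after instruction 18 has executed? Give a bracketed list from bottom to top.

[16, 16, 1]

PUSH -3  -3
PUSH 3   -3 3
LT       1
DUP      1 1
ADD      2
DUP      2 2
MUL      4
DUP      4 4
DUP      4 4 4
OVER     4 4 4 4
EQ       4 4 1
DIV      4 4
MUL      16
DUP      16 16
PUSH 12  16 16 12
STORE 2  16 16
PUSH -1  16 16 -1
NEG      16 16 1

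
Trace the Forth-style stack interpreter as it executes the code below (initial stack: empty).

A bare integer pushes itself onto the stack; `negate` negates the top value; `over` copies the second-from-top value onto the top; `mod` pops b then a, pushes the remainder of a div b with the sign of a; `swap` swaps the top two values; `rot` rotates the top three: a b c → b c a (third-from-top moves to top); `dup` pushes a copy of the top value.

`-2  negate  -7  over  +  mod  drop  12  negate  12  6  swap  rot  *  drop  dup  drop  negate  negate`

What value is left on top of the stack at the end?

6

-2     → [-2]
negate → [2]
-7     → [2, -7]
over   → [2, -7, 2]
+      → [2, -5]
mod    → [2]
drop   → []
12     → [12]
negate → [-12]
12     → [-12, 12]
6      → [-12, 12, 6]
swap   → [-12, 6, 12]
rot    → [6, 12, -12]
*      → [6, -144]
drop   → [6]
dup    → [6, 6]
drop   → [6]
negate → [-6]
negate → [6]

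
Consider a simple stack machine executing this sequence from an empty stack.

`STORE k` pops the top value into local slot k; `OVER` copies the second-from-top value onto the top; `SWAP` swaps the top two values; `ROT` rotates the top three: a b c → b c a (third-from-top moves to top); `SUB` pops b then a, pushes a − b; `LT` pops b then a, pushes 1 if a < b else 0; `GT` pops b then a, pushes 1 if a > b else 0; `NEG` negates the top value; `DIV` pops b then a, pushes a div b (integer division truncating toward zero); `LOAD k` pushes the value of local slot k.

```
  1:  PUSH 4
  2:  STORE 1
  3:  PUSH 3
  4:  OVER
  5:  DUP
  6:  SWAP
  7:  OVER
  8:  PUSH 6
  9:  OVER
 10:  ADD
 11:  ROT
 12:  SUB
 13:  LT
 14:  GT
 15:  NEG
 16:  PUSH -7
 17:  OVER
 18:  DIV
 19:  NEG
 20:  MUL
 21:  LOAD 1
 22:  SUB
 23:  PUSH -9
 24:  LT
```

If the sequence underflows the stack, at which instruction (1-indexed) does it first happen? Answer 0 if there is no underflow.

PUSH 4  -> 4
STORE 1 -> (empty)
PUSH 3  -> 3
OVER  — needs 2 operands, stack has 1 → underflow

4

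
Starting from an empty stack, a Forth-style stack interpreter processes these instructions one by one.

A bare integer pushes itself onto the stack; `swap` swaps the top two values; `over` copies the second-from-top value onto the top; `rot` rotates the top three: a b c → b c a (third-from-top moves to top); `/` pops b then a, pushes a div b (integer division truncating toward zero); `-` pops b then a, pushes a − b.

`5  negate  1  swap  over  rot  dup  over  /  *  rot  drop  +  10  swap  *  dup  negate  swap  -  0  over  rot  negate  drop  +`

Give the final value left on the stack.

5      → [5]
negate → [-5]
1      → [-5, 1]
swap   → [1, -5]
over   → [1, -5, 1]
rot    → [-5, 1, 1]
dup    → [-5, 1, 1, 1]
over   → [-5, 1, 1, 1, 1]
/      → [-5, 1, 1, 1]
*      → [-5, 1, 1]
rot    → [1, 1, -5]
drop   → [1, 1]
+      → [2]
10     → [2, 10]
swap   → [10, 2]
*      → [20]
dup    → [20, 20]
negate → [20, -20]
swap   → [-20, 20]
-      → [-40]
0      → [-40, 0]
over   → [-40, 0, -40]
rot    → [0, -40, -40]
negate → [0, -40, 40]
drop   → [0, -40]
+      → [-40]

-40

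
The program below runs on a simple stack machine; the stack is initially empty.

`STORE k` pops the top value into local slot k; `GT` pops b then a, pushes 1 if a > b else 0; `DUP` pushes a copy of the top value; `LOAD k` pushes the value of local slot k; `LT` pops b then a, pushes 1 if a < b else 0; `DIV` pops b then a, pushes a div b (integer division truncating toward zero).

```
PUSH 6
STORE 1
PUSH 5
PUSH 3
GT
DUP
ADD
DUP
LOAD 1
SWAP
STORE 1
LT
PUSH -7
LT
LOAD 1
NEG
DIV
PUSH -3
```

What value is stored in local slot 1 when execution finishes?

2

PUSH 6  → 6
STORE 1 → (empty)
PUSH 5  → 5
PUSH 3  → 5 3
GT      → 1
DUP     → 1 1
ADD     → 2
DUP     → 2 2
LOAD 1  → 2 2 6
SWAP    → 2 6 2
STORE 1 → 2 6
LT      → 1
PUSH -7 → 1 -7
LT      → 0
LOAD 1  → 0 2
NEG     → 0 -2
DIV     → 0
PUSH -3 → 0 -3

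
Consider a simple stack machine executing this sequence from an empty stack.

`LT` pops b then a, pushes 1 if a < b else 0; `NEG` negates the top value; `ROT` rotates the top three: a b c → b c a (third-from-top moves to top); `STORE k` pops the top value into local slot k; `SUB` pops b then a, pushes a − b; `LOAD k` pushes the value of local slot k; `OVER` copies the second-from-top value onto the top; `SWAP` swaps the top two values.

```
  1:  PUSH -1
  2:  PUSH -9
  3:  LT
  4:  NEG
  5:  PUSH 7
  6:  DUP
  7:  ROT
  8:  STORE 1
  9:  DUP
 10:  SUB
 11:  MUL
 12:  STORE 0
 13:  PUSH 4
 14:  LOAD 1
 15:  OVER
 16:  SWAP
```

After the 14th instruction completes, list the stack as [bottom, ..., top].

PUSH -1 : [-1]
PUSH -9 : [-1, -9]
LT      : [0]
NEG     : [0]
PUSH 7  : [0, 7]
DUP     : [0, 7, 7]
ROT     : [7, 7, 0]
STORE 1 : [7, 7]
DUP     : [7, 7, 7]
SUB     : [7, 0]
MUL     : [0]
STORE 0 : []
PUSH 4  : [4]
LOAD 1  : [4, 0]

[4, 0]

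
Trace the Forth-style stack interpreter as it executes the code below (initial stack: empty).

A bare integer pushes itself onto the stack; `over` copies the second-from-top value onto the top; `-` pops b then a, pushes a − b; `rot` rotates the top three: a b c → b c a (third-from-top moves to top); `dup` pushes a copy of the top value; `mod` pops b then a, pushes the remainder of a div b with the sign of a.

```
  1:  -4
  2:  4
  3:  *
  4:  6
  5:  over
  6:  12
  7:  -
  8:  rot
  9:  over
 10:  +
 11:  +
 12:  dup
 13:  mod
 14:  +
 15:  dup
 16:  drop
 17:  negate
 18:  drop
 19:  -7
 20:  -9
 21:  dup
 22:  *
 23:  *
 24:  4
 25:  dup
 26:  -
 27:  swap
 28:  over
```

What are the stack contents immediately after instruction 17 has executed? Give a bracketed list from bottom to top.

[-6]

-4      -4
4       -4 4
*       -16
6       -16 6
over    -16 6 -16
12      -16 6 -16 12
-       -16 6 -28
rot     6 -28 -16
over    6 -28 -16 -28
+       6 -28 -44
+       6 -72
dup     6 -72 -72
mod     6 0
+       6
dup     6 6
drop    6
negate  -6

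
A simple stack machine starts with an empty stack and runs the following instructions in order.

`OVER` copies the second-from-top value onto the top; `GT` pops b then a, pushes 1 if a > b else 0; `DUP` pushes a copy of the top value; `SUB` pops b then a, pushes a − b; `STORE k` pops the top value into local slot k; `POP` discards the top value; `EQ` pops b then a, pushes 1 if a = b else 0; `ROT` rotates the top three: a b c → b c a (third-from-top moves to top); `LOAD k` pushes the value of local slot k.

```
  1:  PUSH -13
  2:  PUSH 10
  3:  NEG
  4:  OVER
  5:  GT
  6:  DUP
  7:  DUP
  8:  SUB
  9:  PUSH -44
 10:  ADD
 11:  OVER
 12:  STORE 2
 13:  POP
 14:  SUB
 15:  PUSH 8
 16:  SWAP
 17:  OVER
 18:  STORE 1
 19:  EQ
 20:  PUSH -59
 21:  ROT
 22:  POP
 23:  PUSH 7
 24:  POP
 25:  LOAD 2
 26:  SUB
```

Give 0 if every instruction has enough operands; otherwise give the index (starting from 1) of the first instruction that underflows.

21

PUSH -13 → -13
PUSH 10  → -13 10
NEG      → -13 -10
OVER     → -13 -10 -13
GT       → -13 1
DUP      → -13 1 1
DUP      → -13 1 1 1
SUB      → -13 1 0
PUSH -44 → -13 1 0 -44
ADD      → -13 1 -44
OVER     → -13 1 -44 1
STORE 2  → -13 1 -44
POP      → -13 1
SUB      → -14
PUSH 8   → -14 8
SWAP     → 8 -14
OVER     → 8 -14 8
STORE 1  → 8 -14
EQ       → 0
PUSH -59 → 0 -59
ROT  — needs 3 operands, stack has 2 → underflow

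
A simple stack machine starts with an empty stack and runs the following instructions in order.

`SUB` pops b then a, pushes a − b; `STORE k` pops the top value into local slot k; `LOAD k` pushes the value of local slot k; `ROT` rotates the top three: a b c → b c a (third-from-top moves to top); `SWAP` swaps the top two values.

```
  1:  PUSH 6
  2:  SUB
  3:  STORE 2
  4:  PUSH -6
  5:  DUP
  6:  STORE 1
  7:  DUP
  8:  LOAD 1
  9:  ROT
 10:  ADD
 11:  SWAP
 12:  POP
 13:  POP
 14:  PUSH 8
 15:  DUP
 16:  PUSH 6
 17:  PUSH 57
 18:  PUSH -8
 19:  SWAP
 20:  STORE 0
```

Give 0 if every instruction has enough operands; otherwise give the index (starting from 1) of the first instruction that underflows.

2

PUSH 6 -> [6]
SUB  — needs 2 operands, stack has 1 → underflow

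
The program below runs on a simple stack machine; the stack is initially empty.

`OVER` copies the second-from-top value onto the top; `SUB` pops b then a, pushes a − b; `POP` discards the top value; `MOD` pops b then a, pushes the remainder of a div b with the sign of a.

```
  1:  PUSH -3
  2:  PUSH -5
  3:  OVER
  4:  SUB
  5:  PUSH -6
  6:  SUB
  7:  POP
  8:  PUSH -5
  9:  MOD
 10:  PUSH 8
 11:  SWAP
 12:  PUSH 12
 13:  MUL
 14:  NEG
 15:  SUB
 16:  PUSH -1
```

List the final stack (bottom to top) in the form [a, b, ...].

PUSH -3 : [-3]
PUSH -5 : [-3, -5]
OVER    : [-3, -5, -3]
SUB     : [-3, -2]
PUSH -6 : [-3, -2, -6]
SUB     : [-3, 4]
POP     : [-3]
PUSH -5 : [-3, -5]
MOD     : [-3]
PUSH 8  : [-3, 8]
SWAP    : [8, -3]
PUSH 12 : [8, -3, 12]
MUL     : [8, -36]
NEG     : [8, 36]
SUB     : [-28]
PUSH -1 : [-28, -1]

[-28, -1]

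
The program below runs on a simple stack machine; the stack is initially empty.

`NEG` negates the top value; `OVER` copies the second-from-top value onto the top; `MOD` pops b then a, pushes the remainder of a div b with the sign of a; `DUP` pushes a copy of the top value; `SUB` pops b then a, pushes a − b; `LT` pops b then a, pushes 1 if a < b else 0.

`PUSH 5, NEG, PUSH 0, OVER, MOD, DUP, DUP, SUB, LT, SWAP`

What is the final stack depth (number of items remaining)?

PUSH 5  [5]
NEG     [-5]
PUSH 0  [-5, 0]
OVER    [-5, 0, -5]
MOD     [-5, 0]
DUP     [-5, 0, 0]
DUP     [-5, 0, 0, 0]
SUB     [-5, 0, 0]
LT      [-5, 0]
SWAP    [0, -5]

2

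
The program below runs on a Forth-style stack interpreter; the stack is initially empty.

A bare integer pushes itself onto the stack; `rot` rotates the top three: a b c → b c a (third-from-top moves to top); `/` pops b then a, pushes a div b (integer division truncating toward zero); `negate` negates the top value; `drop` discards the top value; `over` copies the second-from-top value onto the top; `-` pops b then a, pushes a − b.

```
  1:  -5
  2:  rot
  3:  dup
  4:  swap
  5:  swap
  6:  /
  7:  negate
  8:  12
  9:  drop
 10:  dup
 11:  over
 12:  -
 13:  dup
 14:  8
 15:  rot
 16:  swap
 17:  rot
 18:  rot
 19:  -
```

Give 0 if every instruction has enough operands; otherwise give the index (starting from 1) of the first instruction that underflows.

-5 → [-5]
rot  — needs 3 operands, stack has 1 → underflow

2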